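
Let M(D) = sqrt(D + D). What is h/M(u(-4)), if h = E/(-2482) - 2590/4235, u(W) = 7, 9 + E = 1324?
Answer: -48969*sqrt(14)/600644 ≈ -0.30505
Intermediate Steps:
E = 1315 (E = -9 + 1324 = 1315)
M(D) = sqrt(2)*sqrt(D) (M(D) = sqrt(2*D) = sqrt(2)*sqrt(D))
h = -342783/300322 (h = 1315/(-2482) - 2590/4235 = 1315*(-1/2482) - 2590*1/4235 = -1315/2482 - 74/121 = -342783/300322 ≈ -1.1414)
h/M(u(-4)) = -342783*sqrt(14)/14/300322 = -48969*sqrt(14)/600644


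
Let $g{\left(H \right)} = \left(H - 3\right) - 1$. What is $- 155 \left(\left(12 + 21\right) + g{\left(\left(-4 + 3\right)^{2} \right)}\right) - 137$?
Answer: $-4787$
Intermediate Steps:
$g{\left(H \right)} = -4 + H$ ($g{\left(H \right)} = \left(-3 + H\right) - 1 = -4 + H$)
$- 155 \left(\left(12 + 21\right) + g{\left(\left(-4 + 3\right)^{2} \right)}\right) - 137 = - 155 \left(\left(12 + 21\right) - \left(4 - \left(-4 + 3\right)^{2}\right)\right) - 137 = - 155 \left(33 - \left(4 - \left(-1\right)^{2}\right)\right) - 137 = - 155 \left(33 + \left(-4 + 1\right)\right) - 137 = - 155 \left(33 - 3\right) - 137 = \left(-155\right) 30 - 137 = -4650 - 137 = -4787$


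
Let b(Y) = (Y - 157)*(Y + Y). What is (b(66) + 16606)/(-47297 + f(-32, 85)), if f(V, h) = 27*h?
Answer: -2297/22501 ≈ -0.10208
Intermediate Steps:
b(Y) = 2*Y*(-157 + Y) (b(Y) = (-157 + Y)*(2*Y) = 2*Y*(-157 + Y))
(b(66) + 16606)/(-47297 + f(-32, 85)) = (2*66*(-157 + 66) + 16606)/(-47297 + 27*85) = (2*66*(-91) + 16606)/(-47297 + 2295) = (-12012 + 16606)/(-45002) = 4594*(-1/45002) = -2297/22501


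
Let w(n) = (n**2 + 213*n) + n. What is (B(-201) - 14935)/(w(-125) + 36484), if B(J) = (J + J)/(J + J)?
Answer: -4978/8453 ≈ -0.58890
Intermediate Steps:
B(J) = 1 (B(J) = (2*J)/((2*J)) = (2*J)*(1/(2*J)) = 1)
w(n) = n**2 + 214*n
(B(-201) - 14935)/(w(-125) + 36484) = (1 - 14935)/(-125*(214 - 125) + 36484) = -14934/(-125*89 + 36484) = -14934/(-11125 + 36484) = -14934/25359 = -14934*1/25359 = -4978/8453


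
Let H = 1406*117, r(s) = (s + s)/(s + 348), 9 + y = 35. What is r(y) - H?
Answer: -30761848/187 ≈ -1.6450e+5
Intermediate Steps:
y = 26 (y = -9 + 35 = 26)
r(s) = 2*s/(348 + s) (r(s) = (2*s)/(348 + s) = 2*s/(348 + s))
H = 164502
r(y) - H = 2*26/(348 + 26) - 1*164502 = 2*26/374 - 164502 = 2*26*(1/374) - 164502 = 26/187 - 164502 = -30761848/187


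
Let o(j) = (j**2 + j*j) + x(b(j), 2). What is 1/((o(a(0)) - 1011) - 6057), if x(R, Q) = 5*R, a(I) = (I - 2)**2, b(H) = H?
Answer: -1/7016 ≈ -0.00014253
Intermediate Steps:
a(I) = (-2 + I)**2
o(j) = 2*j**2 + 5*j (o(j) = (j**2 + j*j) + 5*j = (j**2 + j**2) + 5*j = 2*j**2 + 5*j)
1/((o(a(0)) - 1011) - 6057) = 1/(((-2 + 0)**2*(5 + 2*(-2 + 0)**2) - 1011) - 6057) = 1/(((-2)**2*(5 + 2*(-2)**2) - 1011) - 6057) = 1/((4*(5 + 2*4) - 1011) - 6057) = 1/((4*(5 + 8) - 1011) - 6057) = 1/((4*13 - 1011) - 6057) = 1/((52 - 1011) - 6057) = 1/(-959 - 6057) = 1/(-7016) = -1/7016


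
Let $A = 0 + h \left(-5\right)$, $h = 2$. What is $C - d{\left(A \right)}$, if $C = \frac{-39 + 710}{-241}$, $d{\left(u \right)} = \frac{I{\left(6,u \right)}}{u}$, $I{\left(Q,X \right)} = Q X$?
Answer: $- \frac{2117}{241} \approx -8.7842$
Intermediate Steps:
$A = -10$ ($A = 0 + 2 \left(-5\right) = 0 - 10 = -10$)
$d{\left(u \right)} = 6$ ($d{\left(u \right)} = \frac{6 u}{u} = 6$)
$C = - \frac{671}{241}$ ($C = 671 \left(- \frac{1}{241}\right) = - \frac{671}{241} \approx -2.7842$)
$C - d{\left(A \right)} = - \frac{671}{241} - 6 = - \frac{2117}{241}$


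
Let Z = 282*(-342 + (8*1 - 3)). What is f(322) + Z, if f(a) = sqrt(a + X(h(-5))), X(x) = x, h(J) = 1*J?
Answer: -95034 + sqrt(317) ≈ -95016.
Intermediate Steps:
h(J) = J
f(a) = sqrt(-5 + a) (f(a) = sqrt(a - 5) = sqrt(-5 + a))
Z = -95034 (Z = 282*(-342 + (8 - 3)) = 282*(-342 + 5) = 282*(-337) = -95034)
f(322) + Z = sqrt(-5 + 322) - 95034 = sqrt(317) - 95034 = -95034 + sqrt(317)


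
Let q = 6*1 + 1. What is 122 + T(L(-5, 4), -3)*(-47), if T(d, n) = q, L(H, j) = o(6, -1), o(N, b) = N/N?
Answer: -207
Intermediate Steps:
o(N, b) = 1
L(H, j) = 1
q = 7 (q = 6 + 1 = 7)
T(d, n) = 7
122 + T(L(-5, 4), -3)*(-47) = 122 + 7*(-47) = 122 - 329 = -207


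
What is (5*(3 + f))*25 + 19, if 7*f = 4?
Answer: 3258/7 ≈ 465.43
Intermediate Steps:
f = 4/7 (f = (⅐)*4 = 4/7 ≈ 0.57143)
(5*(3 + f))*25 + 19 = (5*(3 + 4/7))*25 + 19 = (5*(25/7))*25 + 19 = (125/7)*25 + 19 = 3125/7 + 19 = 3258/7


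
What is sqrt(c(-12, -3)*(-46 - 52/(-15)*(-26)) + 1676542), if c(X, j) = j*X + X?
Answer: sqrt(41831870)/5 ≈ 1293.6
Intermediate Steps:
c(X, j) = X + X*j (c(X, j) = X*j + X = X + X*j)
sqrt(c(-12, -3)*(-46 - 52/(-15)*(-26)) + 1676542) = sqrt((-12*(1 - 3))*(-46 - 52/(-15)*(-26)) + 1676542) = sqrt((-12*(-2))*(-46 - 52*(-1/15)*(-26)) + 1676542) = sqrt(24*(-46 + (52/15)*(-26)) + 1676542) = sqrt(24*(-46 - 1352/15) + 1676542) = sqrt(24*(-2042/15) + 1676542) = sqrt(-16336/5 + 1676542) = sqrt(8366374/5) = sqrt(41831870)/5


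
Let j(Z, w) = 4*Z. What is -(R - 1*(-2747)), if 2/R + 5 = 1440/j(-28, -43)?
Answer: -343361/125 ≈ -2746.9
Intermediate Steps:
R = -14/125 (R = 2/(-5 + 1440/((4*(-28)))) = 2/(-5 + 1440/(-112)) = 2/(-5 + 1440*(-1/112)) = 2/(-5 - 90/7) = 2/(-125/7) = 2*(-7/125) = -14/125 ≈ -0.11200)
-(R - 1*(-2747)) = -(-14/125 - 1*(-2747)) = -(-14/125 + 2747) = -1*343361/125 = -343361/125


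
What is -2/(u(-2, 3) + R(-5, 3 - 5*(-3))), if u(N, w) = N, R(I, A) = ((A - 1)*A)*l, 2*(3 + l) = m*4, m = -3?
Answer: 1/1378 ≈ 0.00072569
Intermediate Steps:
l = -9 (l = -3 + (-3*4)/2 = -3 + (1/2)*(-12) = -3 - 6 = -9)
R(I, A) = -9*A*(-1 + A) (R(I, A) = ((A - 1)*A)*(-9) = ((-1 + A)*A)*(-9) = (A*(-1 + A))*(-9) = -9*A*(-1 + A))
-2/(u(-2, 3) + R(-5, 3 - 5*(-3))) = -2/(-2 + 9*(3 - 5*(-3))*(1 - (3 - 5*(-3)))) = -2/(-2 + 9*(3 + 15)*(1 - (3 + 15))) = -2/(-2 + 9*18*(1 - 1*18)) = -2/(-2 + 9*18*(1 - 18)) = -2/(-2 + 9*18*(-17)) = -2/(-2 - 2754) = -2/(-2756) = -1/2756*(-2) = 1/1378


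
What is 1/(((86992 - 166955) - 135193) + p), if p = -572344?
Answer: -1/787500 ≈ -1.2698e-6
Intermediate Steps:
1/(((86992 - 166955) - 135193) + p) = 1/(((86992 - 166955) - 135193) - 572344) = 1/((-79963 - 135193) - 572344) = 1/(-215156 - 572344) = 1/(-787500) = -1/787500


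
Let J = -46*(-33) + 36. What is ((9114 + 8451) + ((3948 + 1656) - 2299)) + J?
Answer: 22424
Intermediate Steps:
J = 1554 (J = 1518 + 36 = 1554)
((9114 + 8451) + ((3948 + 1656) - 2299)) + J = ((9114 + 8451) + ((3948 + 1656) - 2299)) + 1554 = (17565 + (5604 - 2299)) + 1554 = (17565 + 3305) + 1554 = 20870 + 1554 = 22424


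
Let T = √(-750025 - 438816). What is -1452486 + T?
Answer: -1452486 + I*√1188841 ≈ -1.4525e+6 + 1090.3*I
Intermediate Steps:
T = I*√1188841 (T = √(-1188841) = I*√1188841 ≈ 1090.3*I)
-1452486 + T = -1452486 + I*√1188841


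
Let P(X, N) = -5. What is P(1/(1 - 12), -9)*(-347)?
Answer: 1735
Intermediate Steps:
P(1/(1 - 12), -9)*(-347) = -5*(-347) = 1735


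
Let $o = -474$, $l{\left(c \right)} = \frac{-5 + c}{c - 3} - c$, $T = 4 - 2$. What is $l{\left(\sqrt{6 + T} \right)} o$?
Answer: $-3318 - 948 \sqrt{2} \approx -4658.7$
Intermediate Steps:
$T = 2$ ($T = 4 - 2 = 2$)
$l{\left(c \right)} = - c + \frac{-5 + c}{-3 + c}$ ($l{\left(c \right)} = \frac{-5 + c}{-3 + c} - c = - c + \frac{-5 + c}{-3 + c}$)
$l{\left(\sqrt{6 + T} \right)} o = \frac{-5 - \left(\sqrt{6 + 2}\right)^{2} + 4 \sqrt{6 + 2}}{-3 + \sqrt{6 + 2}} \left(-474\right) = \frac{-5 - \left(\sqrt{8}\right)^{2} + 4 \sqrt{8}}{-3 + \sqrt{8}} \left(-474\right) = \frac{-5 - \left(2 \sqrt{2}\right)^{2} + 4 \cdot 2 \sqrt{2}}{-3 + 2 \sqrt{2}} \left(-474\right) = \frac{-5 - 8 + 8 \sqrt{2}}{-3 + 2 \sqrt{2}} \left(-474\right) = \frac{-13 + 8 \sqrt{2}}{-3 + 2 \sqrt{2}} \left(-474\right) = - \frac{474 \left(-13 + 8 \sqrt{2}\right)}{-3 + 2 \sqrt{2}}$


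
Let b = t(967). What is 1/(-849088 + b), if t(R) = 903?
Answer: -1/848185 ≈ -1.1790e-6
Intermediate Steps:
b = 903
1/(-849088 + b) = 1/(-849088 + 903) = 1/(-848185) = -1/848185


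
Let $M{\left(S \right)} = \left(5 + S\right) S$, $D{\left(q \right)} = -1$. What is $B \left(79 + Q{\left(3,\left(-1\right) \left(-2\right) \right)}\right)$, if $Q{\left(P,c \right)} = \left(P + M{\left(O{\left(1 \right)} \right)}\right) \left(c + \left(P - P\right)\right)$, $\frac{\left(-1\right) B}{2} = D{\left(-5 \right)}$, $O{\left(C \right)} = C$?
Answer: $194$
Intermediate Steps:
$B = 2$ ($B = \left(-2\right) \left(-1\right) = 2$)
$M{\left(S \right)} = S \left(5 + S\right)$
$Q{\left(P,c \right)} = c \left(6 + P\right)$ ($Q{\left(P,c \right)} = \left(P + 1 \left(5 + 1\right)\right) \left(c + \left(P - P\right)\right) = \left(P + 1 \cdot 6\right) \left(c + 0\right) = \left(P + 6\right) c = \left(6 + P\right) c = c \left(6 + P\right)$)
$B \left(79 + Q{\left(3,\left(-1\right) \left(-2\right) \right)}\right) = 2 \left(79 + \left(-1\right) \left(-2\right) \left(6 + 3\right)\right) = 2 \left(79 + 2 \cdot 9\right) = 2 \left(79 + 18\right) = 2 \cdot 97 = 194$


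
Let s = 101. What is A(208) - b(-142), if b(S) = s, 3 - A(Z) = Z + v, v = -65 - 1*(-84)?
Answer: -325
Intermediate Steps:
v = 19 (v = -65 + 84 = 19)
A(Z) = -16 - Z (A(Z) = 3 - (Z + 19) = 3 - (19 + Z) = 3 + (-19 - Z) = -16 - Z)
b(S) = 101
A(208) - b(-142) = (-16 - 1*208) - 1*101 = (-16 - 208) - 101 = -224 - 101 = -325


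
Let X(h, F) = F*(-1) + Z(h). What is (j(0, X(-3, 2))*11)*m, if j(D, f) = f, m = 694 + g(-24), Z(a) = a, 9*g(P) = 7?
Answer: -343915/9 ≈ -38213.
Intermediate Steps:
g(P) = 7/9 (g(P) = (⅑)*7 = 7/9)
X(h, F) = h - F (X(h, F) = F*(-1) + h = -F + h = h - F)
m = 6253/9 (m = 694 + 7/9 = 6253/9 ≈ 694.78)
(j(0, X(-3, 2))*11)*m = ((-3 - 1*2)*11)*(6253/9) = ((-3 - 2)*11)*(6253/9) = -5*11*(6253/9) = -55*6253/9 = -343915/9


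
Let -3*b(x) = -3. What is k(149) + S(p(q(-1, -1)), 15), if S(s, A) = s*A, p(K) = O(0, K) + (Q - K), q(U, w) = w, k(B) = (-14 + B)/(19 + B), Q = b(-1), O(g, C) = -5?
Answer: -2475/56 ≈ -44.196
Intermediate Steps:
b(x) = 1 (b(x) = -⅓*(-3) = 1)
Q = 1
k(B) = (-14 + B)/(19 + B)
p(K) = -4 - K (p(K) = -5 + (1 - K) = -4 - K)
S(s, A) = A*s
k(149) + S(p(q(-1, -1)), 15) = (-14 + 149)/(19 + 149) + 15*(-4 - 1*(-1)) = 135/168 + 15*(-4 + 1) = (1/168)*135 + 15*(-3) = 45/56 - 45 = -2475/56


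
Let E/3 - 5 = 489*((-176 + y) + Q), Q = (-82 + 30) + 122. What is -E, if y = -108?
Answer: 313923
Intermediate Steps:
Q = 70 (Q = -52 + 122 = 70)
E = -313923 (E = 15 + 3*(489*((-176 - 108) + 70)) = 15 + 3*(489*(-284 + 70)) = 15 + 3*(489*(-214)) = 15 + 3*(-104646) = 15 - 313938 = -313923)
-E = -1*(-313923) = 313923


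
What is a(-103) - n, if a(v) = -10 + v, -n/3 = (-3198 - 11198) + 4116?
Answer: -30953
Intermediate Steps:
n = 30840 (n = -3*((-3198 - 11198) + 4116) = -3*(-14396 + 4116) = -3*(-10280) = 30840)
a(-103) - n = (-10 - 103) - 1*30840 = -113 - 30840 = -30953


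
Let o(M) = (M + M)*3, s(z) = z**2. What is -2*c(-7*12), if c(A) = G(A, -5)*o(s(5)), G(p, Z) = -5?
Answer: 1500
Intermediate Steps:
o(M) = 6*M (o(M) = (2*M)*3 = 6*M)
c(A) = -750 (c(A) = -30*5**2 = -30*25 = -5*150 = -750)
-2*c(-7*12) = -2*(-750) = 1500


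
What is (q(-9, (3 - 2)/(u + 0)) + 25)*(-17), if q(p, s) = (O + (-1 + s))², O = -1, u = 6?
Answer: -17357/36 ≈ -482.14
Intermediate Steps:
q(p, s) = (-2 + s)² (q(p, s) = (-1 + (-1 + s))² = (-2 + s)²)
(q(-9, (3 - 2)/(u + 0)) + 25)*(-17) = ((-2 + (3 - 2)/(6 + 0))² + 25)*(-17) = ((-2 + 1/6)² + 25)*(-17) = ((-2 + 1*(⅙))² + 25)*(-17) = ((-2 + ⅙)² + 25)*(-17) = ((-11/6)² + 25)*(-17) = (121/36 + 25)*(-17) = (1021/36)*(-17) = -17357/36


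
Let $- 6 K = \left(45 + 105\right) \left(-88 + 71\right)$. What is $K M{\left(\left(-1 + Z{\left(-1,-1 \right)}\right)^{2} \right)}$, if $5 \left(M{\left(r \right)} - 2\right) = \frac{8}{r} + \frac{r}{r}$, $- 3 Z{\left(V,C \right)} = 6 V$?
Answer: $1615$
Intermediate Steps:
$Z{\left(V,C \right)} = - 2 V$ ($Z{\left(V,C \right)} = - \frac{6 V}{3} = - 2 V$)
$K = 425$ ($K = - \frac{\left(45 + 105\right) \left(-88 + 71\right)}{6} = - \frac{150 \left(-17\right)}{6} = \left(- \frac{1}{6}\right) \left(-2550\right) = 425$)
$M{\left(r \right)} = \frac{11}{5} + \frac{8}{5 r}$ ($M{\left(r \right)} = 2 + \frac{\frac{8}{r} + \frac{r}{r}}{5} = 2 + \frac{\frac{8}{r} + 1}{5} = 2 + \frac{1 + \frac{8}{r}}{5} = 2 + \left(\frac{1}{5} + \frac{8}{5 r}\right) = \frac{11}{5} + \frac{8}{5 r}$)
$K M{\left(\left(-1 + Z{\left(-1,-1 \right)}\right)^{2} \right)} = 425 \frac{8 + 11 \left(-1 - -2\right)^{2}}{5 \left(-1 - -2\right)^{2}} = 425 \frac{8 + 11 \left(-1 + 2\right)^{2}}{5 \left(-1 + 2\right)^{2}} = 425 \frac{8 + 11 \cdot 1^{2}}{5 \cdot 1^{2}} = 425 \frac{8 + 11 \cdot 1}{5 \cdot 1} = 425 \cdot \frac{1}{5} \cdot 1 \left(8 + 11\right) = 425 \cdot \frac{1}{5} \cdot 1 \cdot 19 = 425 \cdot \frac{19}{5} = 1615$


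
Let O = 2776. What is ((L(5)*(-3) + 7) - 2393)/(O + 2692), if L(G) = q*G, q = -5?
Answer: -2311/5468 ≈ -0.42264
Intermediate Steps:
L(G) = -5*G
((L(5)*(-3) + 7) - 2393)/(O + 2692) = ((-5*5*(-3) + 7) - 2393)/(2776 + 2692) = ((-25*(-3) + 7) - 2393)/5468 = ((75 + 7) - 2393)*(1/5468) = (82 - 2393)*(1/5468) = -2311*1/5468 = -2311/5468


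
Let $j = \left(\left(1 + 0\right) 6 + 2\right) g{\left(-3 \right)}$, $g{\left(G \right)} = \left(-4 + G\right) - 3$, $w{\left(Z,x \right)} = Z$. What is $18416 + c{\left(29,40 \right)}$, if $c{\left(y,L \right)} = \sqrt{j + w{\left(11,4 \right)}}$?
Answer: $18416 + i \sqrt{69} \approx 18416.0 + 8.3066 i$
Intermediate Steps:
$g{\left(G \right)} = -7 + G$
$j = -80$ ($j = \left(\left(1 + 0\right) 6 + 2\right) \left(-7 - 3\right) = \left(1 \cdot 6 + 2\right) \left(-10\right) = \left(6 + 2\right) \left(-10\right) = 8 \left(-10\right) = -80$)
$c{\left(y,L \right)} = i \sqrt{69}$ ($c{\left(y,L \right)} = \sqrt{-80 + 11} = \sqrt{-69} = i \sqrt{69}$)
$18416 + c{\left(29,40 \right)} = 18416 + i \sqrt{69}$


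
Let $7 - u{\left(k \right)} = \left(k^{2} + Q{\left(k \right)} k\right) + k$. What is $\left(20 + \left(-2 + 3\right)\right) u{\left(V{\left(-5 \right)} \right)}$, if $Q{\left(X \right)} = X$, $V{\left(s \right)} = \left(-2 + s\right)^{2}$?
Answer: $-101724$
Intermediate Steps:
$u{\left(k \right)} = 7 - k - 2 k^{2}$ ($u{\left(k \right)} = 7 - \left(\left(k^{2} + k k\right) + k\right) = 7 - \left(\left(k^{2} + k^{2}\right) + k\right) = 7 - \left(2 k^{2} + k\right) = 7 - \left(k + 2 k^{2}\right) = 7 - k - 2 k^{2}$)
$\left(20 + \left(-2 + 3\right)\right) u{\left(V{\left(-5 \right)} \right)} = \left(20 + \left(-2 + 3\right)\right) \left(7 - \left(-2 - 5\right)^{2} - 2 \left(\left(-2 - 5\right)^{2}\right)^{2}\right) = \left(20 + 1\right) \left(7 - \left(-7\right)^{2} - 2 \left(\left(-7\right)^{2}\right)^{2}\right) = 21 \left(7 - 49 - 2 \cdot 49^{2}\right) = 21 \left(7 - 49 - 4802\right) = 21 \left(-4844\right) = -101724$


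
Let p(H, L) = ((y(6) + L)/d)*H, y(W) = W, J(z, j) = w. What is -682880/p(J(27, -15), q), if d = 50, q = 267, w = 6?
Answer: -17072000/819 ≈ -20845.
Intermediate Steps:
J(z, j) = 6
p(H, L) = H*(3/25 + L/50) (p(H, L) = ((6 + L)/50)*H = ((6 + L)*(1/50))*H = (3/25 + L/50)*H = H*(3/25 + L/50))
-682880/p(J(27, -15), q) = -682880*25/(3*(6 + 267)) = -682880/((1/50)*6*273) = -682880/819/25 = -682880*25/819 = -17072000/819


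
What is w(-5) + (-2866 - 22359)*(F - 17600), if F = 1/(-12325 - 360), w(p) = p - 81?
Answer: 1126326306863/2537 ≈ 4.4396e+8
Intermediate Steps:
w(p) = -81 + p
F = -1/12685 (F = 1/(-12685) = -1/12685 ≈ -7.8833e-5)
w(-5) + (-2866 - 22359)*(F - 17600) = (-81 - 5) + (-2866 - 22359)*(-1/12685 - 17600) = -86 - 25225*(-223256001/12685) = -86 + 1126326525045/2537 = 1126326306863/2537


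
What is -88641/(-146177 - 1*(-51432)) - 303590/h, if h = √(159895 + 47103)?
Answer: 12663/13535 - 151795*√22/1067 ≈ -666.34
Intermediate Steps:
h = 97*√22 (h = √206998 = 97*√22 ≈ 454.97)
-88641/(-146177 - 1*(-51432)) - 303590/h = -88641/(-146177 - 1*(-51432)) - 303590*√22/2134 = -88641/(-146177 + 51432) - 151795*√22/1067 = -88641/(-94745) - 151795*√22/1067 = -88641*(-1/94745) - 151795*√22/1067 = 12663/13535 - 151795*√22/1067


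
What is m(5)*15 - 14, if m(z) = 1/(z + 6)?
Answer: -139/11 ≈ -12.636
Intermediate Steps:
m(z) = 1/(6 + z)
m(5)*15 - 14 = 15/(6 + 5) - 14 = 15/11 - 14 = -139/11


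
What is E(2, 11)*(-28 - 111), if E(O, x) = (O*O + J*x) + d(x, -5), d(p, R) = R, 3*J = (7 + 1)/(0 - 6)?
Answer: 7367/9 ≈ 818.56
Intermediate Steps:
J = -4/9 (J = ((7 + 1)/(0 - 6))/3 = (8/(-6))/3 = (8*(-1/6))/3 = (1/3)*(-4/3) = -4/9 ≈ -0.44444)
E(O, x) = -5 + O**2 - 4*x/9 (E(O, x) = (O*O - 4*x/9) - 5 = (O**2 - 4*x/9) - 5 = -5 + O**2 - 4*x/9)
E(2, 11)*(-28 - 111) = (-5 + 2**2 - 4/9*11)*(-28 - 111) = (-5 + 4 - 44/9)*(-139) = -53/9*(-139) = 7367/9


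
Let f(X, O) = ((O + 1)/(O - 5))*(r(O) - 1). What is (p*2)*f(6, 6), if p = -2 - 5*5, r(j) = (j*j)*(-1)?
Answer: 13986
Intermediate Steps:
r(j) = -j**2 (r(j) = j**2*(-1) = -j**2)
p = -27 (p = -2 - 25 = -27)
f(X, O) = (1 + O)*(-1 - O**2)/(-5 + O) (f(X, O) = ((O + 1)/(O - 5))*(-O**2 - 1) = ((1 + O)/(-5 + O))*(-1 - O**2) = (1 + O)*(-1 - O**2)/(-5 + O))
(p*2)*f(6, 6) = (-27*2)*((-1 - 1*6 - 1*6**2 - 1*6**3)/(-5 + 6)) = -54*(-1 - 6 - 1*36 - 1*216)/1 = -54*(-1 - 6 - 36 - 216) = -54*(-259) = 13986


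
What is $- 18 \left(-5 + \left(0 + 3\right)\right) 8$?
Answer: $288$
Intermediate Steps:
$- 18 \left(-5 + \left(0 + 3\right)\right) 8 = - 18 \left(-5 + 3\right) 8 = - 18 \left(\left(-2\right) 8\right) = \left(-18\right) \left(-16\right) = 288$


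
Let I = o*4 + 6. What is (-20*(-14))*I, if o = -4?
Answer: -2800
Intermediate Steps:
I = -10 (I = -4*4 + 6 = -16 + 6 = -10)
(-20*(-14))*I = -20*(-14)*(-10) = 280*(-10) = -2800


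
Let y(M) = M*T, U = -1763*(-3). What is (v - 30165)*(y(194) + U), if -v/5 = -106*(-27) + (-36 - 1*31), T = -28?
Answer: 6312020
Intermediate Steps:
U = 5289
y(M) = -28*M (y(M) = M*(-28) = -28*M)
v = -13975 (v = -5*(-106*(-27) + (-36 - 1*31)) = -5*(2862 + (-36 - 31)) = -5*(2862 - 67) = -5*2795 = -13975)
(v - 30165)*(y(194) + U) = (-13975 - 30165)*(-28*194 + 5289) = -44140*(-5432 + 5289) = -44140*(-143) = 6312020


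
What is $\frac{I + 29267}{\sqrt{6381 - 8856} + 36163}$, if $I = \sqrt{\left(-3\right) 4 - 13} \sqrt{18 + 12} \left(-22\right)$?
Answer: $\frac{1058382521}{1307765044} - \frac{825 \sqrt{330}}{653882522} - \frac{1988965 i \sqrt{30}}{653882522} - \frac{439005 i \sqrt{11}}{1307765044} \approx 0.80928 - 0.017774 i$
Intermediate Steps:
$I = - 110 i \sqrt{30}$ ($I = \sqrt{-12 - 13} \sqrt{30} \left(-22\right) = \sqrt{-25} \sqrt{30} \left(-22\right) = 5 i \sqrt{30} \left(-22\right) = - 110 i \sqrt{30} \approx - 602.5 i$)
$\frac{I + 29267}{\sqrt{6381 - 8856} + 36163} = \frac{- 110 i \sqrt{30} + 29267}{\sqrt{6381 - 8856} + 36163} = \frac{29267 - 110 i \sqrt{30}}{\sqrt{6381 - 8856} + 36163} = \frac{29267 - 110 i \sqrt{30}}{\sqrt{-2475} + 36163} = \frac{29267 - 110 i \sqrt{30}}{15 i \sqrt{11} + 36163} = \frac{29267 - 110 i \sqrt{30}}{36163 + 15 i \sqrt{11}}$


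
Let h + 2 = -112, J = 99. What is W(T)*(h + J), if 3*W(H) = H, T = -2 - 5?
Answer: 35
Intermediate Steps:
h = -114 (h = -2 - 112 = -114)
T = -7
W(H) = H/3
W(T)*(h + J) = ((1/3)*(-7))*(-114 + 99) = -7/3*(-15) = 35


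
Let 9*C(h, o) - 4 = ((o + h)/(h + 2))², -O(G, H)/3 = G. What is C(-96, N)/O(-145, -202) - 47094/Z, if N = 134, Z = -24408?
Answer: 7546378879/3909002220 ≈ 1.9305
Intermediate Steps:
O(G, H) = -3*G
C(h, o) = 4/9 + (h + o)²/(9*(2 + h)²) (C(h, o) = 4/9 + ((o + h)/(h + 2))²/9 = 4/9 + ((h + o)/(2 + h))²/9 = 4/9 + ((h + o)²/(2 + h)²)/9 = 4/9 + (h + o)²/(9*(2 + h)²))
C(-96, N)/O(-145, -202) - 47094/Z = (4/9 + (-96 + 134)²/(9*(2 - 96)²))/((-3*(-145))) - 47094/(-24408) = (4/9 + (⅑)*38²/(-94)²)/435 - 47094*(-1/24408) = (4/9 + (⅑)*(1/8836)*1444)*(1/435) + 7849/4068 = (4/9 + 361/19881)*(1/435) + 7849/4068 = (9197/19881)*(1/435) + 7849/4068 = 9197/8648235 + 7849/4068 = 7546378879/3909002220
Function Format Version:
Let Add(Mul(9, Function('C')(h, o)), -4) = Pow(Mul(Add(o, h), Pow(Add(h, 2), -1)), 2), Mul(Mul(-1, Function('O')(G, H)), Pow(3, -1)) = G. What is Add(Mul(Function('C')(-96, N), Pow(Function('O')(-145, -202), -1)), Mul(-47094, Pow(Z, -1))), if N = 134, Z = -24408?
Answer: Rational(7546378879, 3909002220) ≈ 1.9305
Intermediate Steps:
Function('O')(G, H) = Mul(-3, G)
Function('C')(h, o) = Add(Rational(4, 9), Mul(Rational(1, 9), Pow(Add(2, h), -2), Pow(Add(h, o), 2))) (Function('C')(h, o) = Add(Rational(4, 9), Mul(Rational(1, 9), Pow(Mul(Add(o, h), Pow(Add(h, 2), -1)), 2))) = Add(Rational(4, 9), Mul(Rational(1, 9), Pow(Mul(Add(h, o), Pow(Add(2, h), -1)), 2))) = Add(Rational(4, 9), Mul(Rational(1, 9), Pow(Mul(Pow(Add(2, h), -1), Add(h, o)), 2))) = Add(Rational(4, 9), Mul(Rational(1, 9), Mul(Pow(Add(2, h), -2), Pow(Add(h, o), 2)))) = Add(Rational(4, 9), Mul(Rational(1, 9), Pow(Add(2, h), -2), Pow(Add(h, o), 2))))
Add(Mul(Function('C')(-96, N), Pow(Function('O')(-145, -202), -1)), Mul(-47094, Pow(Z, -1))) = Add(Mul(Add(Rational(4, 9), Mul(Rational(1, 9), Pow(Add(2, -96), -2), Pow(Add(-96, 134), 2))), Pow(Mul(-3, -145), -1)), Mul(-47094, Pow(-24408, -1))) = Add(Mul(Add(Rational(4, 9), Mul(Rational(1, 9), Pow(-94, -2), Pow(38, 2))), Pow(435, -1)), Mul(-47094, Rational(-1, 24408))) = Add(Mul(Add(Rational(4, 9), Mul(Rational(1, 9), Rational(1, 8836), 1444)), Rational(1, 435)), Rational(7849, 4068)) = Add(Mul(Add(Rational(4, 9), Rational(361, 19881)), Rational(1, 435)), Rational(7849, 4068)) = Add(Mul(Rational(9197, 19881), Rational(1, 435)), Rational(7849, 4068)) = Add(Rational(9197, 8648235), Rational(7849, 4068)) = Rational(7546378879, 3909002220)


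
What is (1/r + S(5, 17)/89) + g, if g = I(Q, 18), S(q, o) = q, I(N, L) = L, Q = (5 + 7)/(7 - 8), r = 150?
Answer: 241139/13350 ≈ 18.063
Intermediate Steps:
Q = -12 (Q = 12/(-1) = 12*(-1) = -12)
g = 18
(1/r + S(5, 17)/89) + g = (1/150 + 5/89) + 18 = 839/13350 + 18 = 241139/13350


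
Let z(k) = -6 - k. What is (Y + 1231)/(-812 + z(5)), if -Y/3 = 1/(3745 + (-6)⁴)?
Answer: -6205468/4148743 ≈ -1.4957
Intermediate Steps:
Y = -3/5041 (Y = -3/(3745 + (-6)⁴) = -3/(3745 + 1296) = -3/5041 ≈ -0.00059512)
(Y + 1231)/(-812 + z(5)) = (-3/5041 + 1231)/(-812 + (-6 - 1*5)) = 6205468/(5041*(-812 + (-6 - 5))) = 6205468/(5041*(-812 - 11)) = (6205468/5041)/(-823) = (6205468/5041)*(-1/823) = -6205468/4148743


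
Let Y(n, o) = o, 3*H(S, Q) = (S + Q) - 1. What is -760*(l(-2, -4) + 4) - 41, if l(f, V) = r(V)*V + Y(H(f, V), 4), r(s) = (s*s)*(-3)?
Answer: -152041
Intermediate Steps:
H(S, Q) = -1/3 + Q/3 + S/3 (H(S, Q) = ((S + Q) - 1)/3 = ((Q + S) - 1)/3 = (-1 + Q + S)/3 = -1/3 + Q/3 + S/3)
r(s) = -3*s**2 (r(s) = s**2*(-3) = -3*s**2)
l(f, V) = 4 - 3*V**3 (l(f, V) = (-3*V**2)*V + 4 = -3*V**3 + 4 = 4 - 3*V**3)
-760*(l(-2, -4) + 4) - 41 = -760*((4 - 3*(-4)**3) + 4) - 41 = -760*((4 - 3*(-64)) + 4) - 41 = -760*((4 + 192) + 4) - 41 = -760*(196 + 4) - 41 = -760*200 - 41 = -152*1000 - 41 = -152000 - 41 = -152041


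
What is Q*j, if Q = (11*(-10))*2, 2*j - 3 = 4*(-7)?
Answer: 2750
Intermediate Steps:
j = -25/2 (j = 3/2 + (4*(-7))/2 = 3/2 + (½)*(-28) = 3/2 - 14 = -25/2 ≈ -12.500)
Q = -220 (Q = -110*2 = -220)
Q*j = -220*(-25/2) = 2750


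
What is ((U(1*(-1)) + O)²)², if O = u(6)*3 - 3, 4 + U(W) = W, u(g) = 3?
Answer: 1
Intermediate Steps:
U(W) = -4 + W
O = 6 (O = 3*3 - 3 = 9 - 3 = 6)
((U(1*(-1)) + O)²)² = (((-4 + 1*(-1)) + 6)²)² = (((-4 - 1) + 6)²)² = ((-5 + 6)²)² = (1²)² = 1² = 1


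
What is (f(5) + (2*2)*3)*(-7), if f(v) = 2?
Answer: -98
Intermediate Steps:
(f(5) + (2*2)*3)*(-7) = (2 + (2*2)*3)*(-7) = (2 + 4*3)*(-7) = (2 + 12)*(-7) = 14*(-7) = -98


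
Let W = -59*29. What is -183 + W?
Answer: -1894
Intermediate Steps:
W = -1711
-183 + W = -183 - 1711 = -1894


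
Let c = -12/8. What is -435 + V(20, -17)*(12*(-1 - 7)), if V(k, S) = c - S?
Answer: -1923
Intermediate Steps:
c = -3/2 (c = -12*1/8 = -3/2 ≈ -1.5000)
V(k, S) = -3/2 - S
-435 + V(20, -17)*(12*(-1 - 7)) = -435 + (-3/2 - 1*(-17))*(12*(-1 - 7)) = -435 + (-3/2 + 17)*(12*(-8)) = -435 + (31/2)*(-96) = -435 - 1488 = -1923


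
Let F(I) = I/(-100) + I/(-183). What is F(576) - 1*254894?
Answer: -388726934/1525 ≈ -2.5490e+5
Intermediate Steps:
F(I) = -283*I/18300 (F(I) = I*(-1/100) + I*(-1/183) = -I/100 - I/183 = -283*I/18300)
F(576) - 1*254894 = -283/18300*576 - 1*254894 = -13584/1525 - 254894 = -388726934/1525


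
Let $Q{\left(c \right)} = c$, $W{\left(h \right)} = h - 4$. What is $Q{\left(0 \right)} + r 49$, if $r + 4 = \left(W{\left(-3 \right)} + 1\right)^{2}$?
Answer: $1568$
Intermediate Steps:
$W{\left(h \right)} = -4 + h$
$r = 32$ ($r = -4 + \left(\left(-4 - 3\right) + 1\right)^{2} = -4 + \left(-7 + 1\right)^{2} = -4 + \left(-6\right)^{2} = -4 + 36 = 32$)
$Q{\left(0 \right)} + r 49 = 0 + 32 \cdot 49 = 0 + 1568 = 1568$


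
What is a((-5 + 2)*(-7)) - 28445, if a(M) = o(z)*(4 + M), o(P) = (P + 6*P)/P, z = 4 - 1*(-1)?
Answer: -28270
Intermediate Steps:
z = 5 (z = 4 + 1 = 5)
o(P) = 7 (o(P) = (7*P)/P = 7)
a(M) = 28 + 7*M (a(M) = 7*(4 + M) = 28 + 7*M)
a((-5 + 2)*(-7)) - 28445 = (28 + 7*((-5 + 2)*(-7))) - 28445 = (28 + 7*(-3*(-7))) - 28445 = (28 + 7*21) - 28445 = (28 + 147) - 28445 = 175 - 28445 = -28270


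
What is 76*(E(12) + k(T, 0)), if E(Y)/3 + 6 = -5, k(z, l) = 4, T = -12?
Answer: -2204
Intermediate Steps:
E(Y) = -33 (E(Y) = -18 + 3*(-5) = -18 - 15 = -33)
76*(E(12) + k(T, 0)) = 76*(-33 + 4) = 76*(-29) = -2204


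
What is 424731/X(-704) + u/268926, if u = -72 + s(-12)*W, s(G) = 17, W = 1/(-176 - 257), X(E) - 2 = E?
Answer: -1373827926494/2270676681 ≈ -605.03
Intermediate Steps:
X(E) = 2 + E
W = -1/433 (W = 1/(-433) = -1/433 ≈ -0.0023095)
u = -31193/433 (u = -72 + 17*(-1/433) = -72 - 17/433 = -31193/433 ≈ -72.039)
424731/X(-704) + u/268926 = 424731/(2 - 704) - 31193/433/268926 = 424731/(-702) - 31193/433*1/268926 = 424731*(-1/702) - 31193/116444958 = -141577/234 - 31193/116444958 = -1373827926494/2270676681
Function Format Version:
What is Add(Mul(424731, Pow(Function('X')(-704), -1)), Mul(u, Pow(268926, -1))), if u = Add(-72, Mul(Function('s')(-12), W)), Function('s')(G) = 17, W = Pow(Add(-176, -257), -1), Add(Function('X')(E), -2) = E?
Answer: Rational(-1373827926494, 2270676681) ≈ -605.03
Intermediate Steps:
Function('X')(E) = Add(2, E)
W = Rational(-1, 433) (W = Pow(-433, -1) = Rational(-1, 433) ≈ -0.0023095)
u = Rational(-31193, 433) (u = Add(-72, Mul(17, Rational(-1, 433))) = Add(-72, Rational(-17, 433)) = Rational(-31193, 433) ≈ -72.039)
Add(Mul(424731, Pow(Function('X')(-704), -1)), Mul(u, Pow(268926, -1))) = Add(Mul(424731, Pow(Add(2, -704), -1)), Mul(Rational(-31193, 433), Pow(268926, -1))) = Add(Mul(424731, Pow(-702, -1)), Mul(Rational(-31193, 433), Rational(1, 268926))) = Add(Mul(424731, Rational(-1, 702)), Rational(-31193, 116444958)) = Add(Rational(-141577, 234), Rational(-31193, 116444958)) = Rational(-1373827926494, 2270676681)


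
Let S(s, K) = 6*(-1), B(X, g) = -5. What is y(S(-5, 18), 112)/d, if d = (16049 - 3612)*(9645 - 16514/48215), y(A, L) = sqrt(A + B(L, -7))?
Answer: 48215*I*sqrt(11)/5783418431357 ≈ 2.765e-8*I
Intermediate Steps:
S(s, K) = -6
y(A, L) = sqrt(-5 + A) (y(A, L) = sqrt(A - 5) = sqrt(-5 + A))
d = 5783418431357/48215 (d = 12437*(9645 - 16514*1/48215) = 12437*(9645 - 16514/48215) = 12437*(465017161/48215) = 5783418431357/48215 ≈ 1.1995e+8)
y(S(-5, 18), 112)/d = sqrt(-5 - 6)/(5783418431357/48215) = sqrt(-11)*(48215/5783418431357) = (I*sqrt(11))*(48215/5783418431357) = 48215*I*sqrt(11)/5783418431357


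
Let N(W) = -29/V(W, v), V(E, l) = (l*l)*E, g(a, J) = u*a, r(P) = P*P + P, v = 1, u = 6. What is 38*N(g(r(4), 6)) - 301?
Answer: -18611/60 ≈ -310.18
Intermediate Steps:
r(P) = P + P² (r(P) = P² + P = P + P²)
g(a, J) = 6*a
V(E, l) = E*l² (V(E, l) = l²*E = E*l²)
N(W) = -29/W
38*N(g(r(4), 6)) - 301 = 38*(-29*1/(24*(1 + 4))) - 301 = 38*(-29/(6*(4*5))) - 301 = 38*(-29/(6*20)) - 301 = 38*(-29/120) - 301 = -551/60 - 301 = -18611/60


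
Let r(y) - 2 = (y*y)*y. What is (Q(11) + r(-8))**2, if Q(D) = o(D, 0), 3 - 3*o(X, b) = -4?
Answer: 2319529/9 ≈ 2.5773e+5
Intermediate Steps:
o(X, b) = 7/3 (o(X, b) = 1 - 1/3*(-4) = 1 + 4/3 = 7/3)
Q(D) = 7/3
r(y) = 2 + y**3 (r(y) = 2 + (y*y)*y = 2 + y**2*y = 2 + y**3)
(Q(11) + r(-8))**2 = (7/3 + (2 + (-8)**3))**2 = (7/3 + (2 - 512))**2 = (7/3 - 510)**2 = (-1523/3)**2 = 2319529/9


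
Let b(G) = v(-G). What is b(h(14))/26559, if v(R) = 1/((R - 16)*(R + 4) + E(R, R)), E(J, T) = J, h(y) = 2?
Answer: -1/1009242 ≈ -9.9084e-7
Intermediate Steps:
v(R) = 1/(R + (-16 + R)*(4 + R)) (v(R) = 1/((R - 16)*(R + 4) + R) = 1/((-16 + R)*(4 + R) + R) = 1/(R + (-16 + R)*(4 + R)))
b(G) = 1/(-64 + G² + 11*G) (b(G) = 1/(-64 + (-G)² - (-11)*G) = 1/(-64 + G² + 11*G))
b(h(14))/26559 = 1/((-64 + 2² + 11*2)*26559) = (1/26559)/(-64 + 4 + 22) = (1/26559)/(-38) = -1/38*1/26559 = -1/1009242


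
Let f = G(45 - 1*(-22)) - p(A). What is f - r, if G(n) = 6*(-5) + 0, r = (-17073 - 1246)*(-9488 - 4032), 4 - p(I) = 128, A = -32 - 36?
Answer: -247672786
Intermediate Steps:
A = -68
p(I) = -124 (p(I) = 4 - 1*128 = 4 - 128 = -124)
r = 247672880 (r = -18319*(-13520) = 247672880)
G(n) = -30 (G(n) = -30 + 0 = -30)
f = 94 (f = -30 - 1*(-124) = -30 + 124 = 94)
f - r = 94 - 1*247672880 = 94 - 247672880 = -247672786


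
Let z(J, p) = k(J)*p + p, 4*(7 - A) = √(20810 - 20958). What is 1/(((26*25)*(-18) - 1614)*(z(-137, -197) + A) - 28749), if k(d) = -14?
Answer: -232783/7965636142362 - 317*I*√37/55759452996534 ≈ -2.9223e-8 - 3.4581e-11*I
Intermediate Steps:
A = 7 - I*√37/2 (A = 7 - √(20810 - 20958)/4 = 7 - I*√37/2 ≈ 7.0 - 3.0414*I)
z(J, p) = -13*p (z(J, p) = -14*p + p = -13*p)
1/(((26*25)*(-18) - 1614)*(z(-137, -197) + A) - 28749) = 1/(((26*25)*(-18) - 1614)*(-13*(-197) + (7 - I*√37/2)) - 28749) = 1/((650*(-18) - 1614)*(2561 + (7 - I*√37/2)) - 28749) = 1/((-11700 - 1614)*(2568 - I*√37/2) - 28749) = 1/(-13314*(2568 - I*√37/2) - 28749) = 1/((-34190352 + 6657*I*√37) - 28749) = 1/(-34219101 + 6657*I*√37)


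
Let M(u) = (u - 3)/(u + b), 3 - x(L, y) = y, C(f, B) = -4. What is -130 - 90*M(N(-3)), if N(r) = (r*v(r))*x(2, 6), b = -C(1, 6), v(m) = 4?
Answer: -817/4 ≈ -204.25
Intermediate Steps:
x(L, y) = 3 - y
b = 4 (b = -1*(-4) = 4)
N(r) = -12*r (N(r) = (r*4)*(3 - 1*6) = (4*r)*(3 - 6) = (4*r)*(-3) = -12*r)
M(u) = (-3 + u)/(4 + u) (M(u) = (u - 3)/(u + 4) = (-3 + u)/(4 + u))
-130 - 90*M(N(-3)) = -130 - 90*(-3 - 12*(-3))/(4 - 12*(-3)) = -130 - 90*(-3 + 36)/(4 + 36) = -130 - 90*33/40 = -130 - 297/4 = -817/4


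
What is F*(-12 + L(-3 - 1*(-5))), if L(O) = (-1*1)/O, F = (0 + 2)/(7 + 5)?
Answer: -25/12 ≈ -2.0833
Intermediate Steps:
F = 1/6 (F = 2/12 = 2*(1/12) = 1/6 ≈ 0.16667)
L(O) = -1/O
F*(-12 + L(-3 - 1*(-5))) = (-12 - 1/(-3 - 1*(-5)))/6 = (-12 - 1/(-3 + 5))/6 = (-12 - 1/2)/6 = (1/6)*(-25/2) = -25/12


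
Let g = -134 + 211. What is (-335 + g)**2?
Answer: 66564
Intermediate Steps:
g = 77
(-335 + g)**2 = (-335 + 77)**2 = (-258)**2 = 66564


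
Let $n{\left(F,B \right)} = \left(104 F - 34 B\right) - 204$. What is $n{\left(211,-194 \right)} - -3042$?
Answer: $31378$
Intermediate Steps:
$n{\left(F,B \right)} = -204 - 34 B + 104 F$ ($n{\left(F,B \right)} = \left(- 34 B + 104 F\right) - 204 = -204 - 34 B + 104 F$)
$n{\left(211,-194 \right)} - -3042 = \left(-204 - -6596 + 104 \cdot 211\right) - -3042 = \left(-204 + 6596 + 21944\right) + 3042 = 28336 + 3042 = 31378$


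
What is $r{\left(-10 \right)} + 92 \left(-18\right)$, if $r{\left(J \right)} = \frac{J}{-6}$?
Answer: $- \frac{4963}{3} \approx -1654.3$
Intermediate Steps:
$r{\left(J \right)} = - \frac{J}{6}$ ($r{\left(J \right)} = J \left(- \frac{1}{6}\right) = - \frac{J}{6}$)
$r{\left(-10 \right)} + 92 \left(-18\right) = \left(- \frac{1}{6}\right) \left(-10\right) + 92 \left(-18\right) = \frac{5}{3} - 1656 = - \frac{4963}{3}$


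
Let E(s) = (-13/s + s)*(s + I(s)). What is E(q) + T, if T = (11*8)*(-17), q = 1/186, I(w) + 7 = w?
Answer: 133228871/8649 ≈ 15404.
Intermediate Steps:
I(w) = -7 + w
q = 1/186 ≈ 0.0053763
E(s) = (-7 + 2*s)*(s - 13/s) (E(s) = (-13/s + s)*(s + (-7 + s)) = (s - 13/s)*(-7 + 2*s) = (-7 + 2*s)*(s - 13/s))
T = -1496 (T = 88*(-17) = -1496)
E(q) + T = (-26 - 7*1/186 + 2*(1/186)² + 91/(1/186)) - 1496 = (-26 - 7/186 + 2*(1/34596) + 91*186) - 1496 = (-26 - 7/186 + 1/17298 + 16926) - 1496 = 146167775/8649 - 1496 = 133228871/8649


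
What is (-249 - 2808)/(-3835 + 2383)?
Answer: 1019/484 ≈ 2.1054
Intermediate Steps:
(-249 - 2808)/(-3835 + 2383) = -3057/(-1452) = -3057*(-1/1452) = 1019/484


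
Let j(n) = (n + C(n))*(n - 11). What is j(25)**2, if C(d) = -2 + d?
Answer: 451584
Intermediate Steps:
j(n) = (-11 + n)*(-2 + 2*n) (j(n) = (n + (-2 + n))*(n - 11) = (-2 + 2*n)*(-11 + n) = (-11 + n)*(-2 + 2*n))
j(25)**2 = (22 - 24*25 + 2*25**2)**2 = (22 - 600 + 2*625)**2 = (22 - 600 + 1250)**2 = 672**2 = 451584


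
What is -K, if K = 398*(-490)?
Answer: 195020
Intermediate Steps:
K = -195020
-K = -1*(-195020) = 195020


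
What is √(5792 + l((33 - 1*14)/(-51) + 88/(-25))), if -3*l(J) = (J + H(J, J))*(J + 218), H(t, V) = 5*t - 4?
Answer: √12589366862/1275 ≈ 88.002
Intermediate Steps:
H(t, V) = -4 + 5*t
l(J) = -(-4 + 6*J)*(218 + J)/3 (l(J) = -(J + (-4 + 5*J))*(J + 218)/3 = -(-4 + 6*J)*(218 + J)/3)
√(5792 + l((33 - 1*14)/(-51) + 88/(-25))) = √(5792 + (872/3 - 2*((33 - 1*14)/(-51) + 88/(-25))² - 1304*((33 - 1*14)/(-51) + 88/(-25))/3)) = √(5792 + (872/3 - 2*((33 - 14)*(-1/51) + 88*(-1/25))² - 1304*((33 - 14)*(-1/51) + 88*(-1/25))/3)) = √(5792 + (872/3 - 2*(19*(-1/51) - 88/25)² - 1304*(19*(-1/51) - 88/25)/3)) = √(5792 + (872/3 - 2*(-19/51 - 88/25)² - 1304*(-19/51 - 88/25)/3)) = √(5792 + (872/3 - 2*(-4963/1275)² - 1304/3*(-4963/1275))) = √(5792 + (872/3 - 2*24631369/1625625 + 6471752/3825)) = √(5792 + (872/3 - 49262738/1625625 + 6471752/3825)) = √(5792 + 3173746862/1625625) = √(12589366862/1625625) = √12589366862/1275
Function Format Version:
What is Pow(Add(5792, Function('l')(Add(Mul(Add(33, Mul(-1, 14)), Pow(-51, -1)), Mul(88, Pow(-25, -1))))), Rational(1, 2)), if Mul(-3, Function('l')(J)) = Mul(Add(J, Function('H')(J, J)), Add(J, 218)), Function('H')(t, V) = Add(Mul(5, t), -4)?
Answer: Mul(Rational(1, 1275), Pow(12589366862, Rational(1, 2))) ≈ 88.002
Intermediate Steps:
Function('H')(t, V) = Add(-4, Mul(5, t))
Function('l')(J) = Mul(Rational(-1, 3), Add(-4, Mul(6, J)), Add(218, J)) (Function('l')(J) = Mul(Rational(-1, 3), Mul(Add(J, Add(-4, Mul(5, J))), Add(J, 218))) = Mul(Rational(-1, 3), Mul(Add(-4, Mul(6, J)), Add(218, J))) = Mul(Rational(-1, 3), Add(-4, Mul(6, J)), Add(218, J)))
Pow(Add(5792, Function('l')(Add(Mul(Add(33, Mul(-1, 14)), Pow(-51, -1)), Mul(88, Pow(-25, -1))))), Rational(1, 2)) = Pow(Add(5792, Add(Rational(872, 3), Mul(-2, Pow(Add(Mul(Add(33, Mul(-1, 14)), Pow(-51, -1)), Mul(88, Pow(-25, -1))), 2)), Mul(Rational(-1304, 3), Add(Mul(Add(33, Mul(-1, 14)), Pow(-51, -1)), Mul(88, Pow(-25, -1)))))), Rational(1, 2)) = Pow(Add(5792, Add(Rational(872, 3), Mul(-2, Pow(Add(Mul(Add(33, -14), Rational(-1, 51)), Mul(88, Rational(-1, 25))), 2)), Mul(Rational(-1304, 3), Add(Mul(Add(33, -14), Rational(-1, 51)), Mul(88, Rational(-1, 25)))))), Rational(1, 2)) = Pow(Add(5792, Add(Rational(872, 3), Mul(-2, Pow(Add(Mul(19, Rational(-1, 51)), Rational(-88, 25)), 2)), Mul(Rational(-1304, 3), Add(Mul(19, Rational(-1, 51)), Rational(-88, 25))))), Rational(1, 2)) = Pow(Add(5792, Add(Rational(872, 3), Mul(-2, Pow(Add(Rational(-19, 51), Rational(-88, 25)), 2)), Mul(Rational(-1304, 3), Add(Rational(-19, 51), Rational(-88, 25))))), Rational(1, 2)) = Pow(Add(5792, Add(Rational(872, 3), Mul(-2, Pow(Rational(-4963, 1275), 2)), Mul(Rational(-1304, 3), Rational(-4963, 1275)))), Rational(1, 2)) = Pow(Add(5792, Add(Rational(872, 3), Mul(-2, Rational(24631369, 1625625)), Rational(6471752, 3825))), Rational(1, 2)) = Pow(Add(5792, Add(Rational(872, 3), Rational(-49262738, 1625625), Rational(6471752, 3825))), Rational(1, 2)) = Pow(Add(5792, Rational(3173746862, 1625625)), Rational(1, 2)) = Pow(Rational(12589366862, 1625625), Rational(1, 2)) = Mul(Rational(1, 1275), Pow(12589366862, Rational(1, 2)))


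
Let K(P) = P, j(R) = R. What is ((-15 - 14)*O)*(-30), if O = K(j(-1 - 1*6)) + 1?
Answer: -5220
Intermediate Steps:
O = -6 (O = (-1 - 1*6) + 1 = (-1 - 6) + 1 = -7 + 1 = -6)
((-15 - 14)*O)*(-30) = ((-15 - 14)*(-6))*(-30) = -29*(-6)*(-30) = 174*(-30) = -5220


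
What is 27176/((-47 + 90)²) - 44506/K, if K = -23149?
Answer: 2363418/142201 ≈ 16.620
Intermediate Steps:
27176/((-47 + 90)²) - 44506/K = 27176/((-47 + 90)²) - 44506/(-23149) = 27176/(43²) - 44506*(-1/23149) = 27176/1849 + 6358/3307 = 27176*(1/1849) + 6358/3307 = 632/43 + 6358/3307 = 2363418/142201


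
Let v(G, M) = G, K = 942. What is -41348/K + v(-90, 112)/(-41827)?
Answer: -864689008/19700517 ≈ -43.892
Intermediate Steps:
-41348/K + v(-90, 112)/(-41827) = -41348/942 - 90/(-41827) = -41348*1/942 - 90*(-1/41827) = -20674/471 + 90/41827 = -864689008/19700517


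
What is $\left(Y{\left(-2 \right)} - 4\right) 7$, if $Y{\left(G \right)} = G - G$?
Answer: $-28$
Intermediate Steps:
$Y{\left(G \right)} = 0$
$\left(Y{\left(-2 \right)} - 4\right) 7 = \left(0 - 4\right) 7 = \left(-4\right) 7 = -28$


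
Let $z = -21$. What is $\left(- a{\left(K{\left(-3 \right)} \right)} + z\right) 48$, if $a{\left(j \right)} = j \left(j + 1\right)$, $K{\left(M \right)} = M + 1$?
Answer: $-1104$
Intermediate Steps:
$K{\left(M \right)} = 1 + M$
$a{\left(j \right)} = j \left(1 + j\right)$
$\left(- a{\left(K{\left(-3 \right)} \right)} + z\right) 48 = \left(- \left(1 - 3\right) \left(1 + \left(1 - 3\right)\right) - 21\right) 48 = \left(- \left(-2\right) \left(1 - 2\right) - 21\right) 48 = \left(- \left(-2\right) \left(-1\right) - 21\right) 48 = \left(\left(-1\right) 2 - 21\right) 48 = \left(-2 - 21\right) 48 = \left(-23\right) 48 = -1104$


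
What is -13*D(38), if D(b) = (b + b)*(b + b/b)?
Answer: -38532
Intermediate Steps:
D(b) = 2*b*(1 + b) (D(b) = (2*b)*(b + 1) = (2*b)*(1 + b) = 2*b*(1 + b))
-13*D(38) = -26*38*(1 + 38) = -26*38*39 = -13*2964 = -38532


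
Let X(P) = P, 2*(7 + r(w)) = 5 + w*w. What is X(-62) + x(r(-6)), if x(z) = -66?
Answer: -128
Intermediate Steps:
r(w) = -9/2 + w²/2 (r(w) = -7 + (5 + w*w)/2 = -7 + (5 + w²)/2 = -7 + (5/2 + w²/2) = -9/2 + w²/2)
X(-62) + x(r(-6)) = -62 - 66 = -128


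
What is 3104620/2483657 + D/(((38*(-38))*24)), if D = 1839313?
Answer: -4460628896921/86073616992 ≈ -51.823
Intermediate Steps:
3104620/2483657 + D/(((38*(-38))*24)) = 3104620/2483657 + 1839313/(((38*(-38))*24)) = 3104620*(1/2483657) + 1839313/((-1444*24)) = 3104620/2483657 + 1839313/(-34656) = 3104620/2483657 + 1839313*(-1/34656) = 3104620/2483657 - 1839313/34656 = -4460628896921/86073616992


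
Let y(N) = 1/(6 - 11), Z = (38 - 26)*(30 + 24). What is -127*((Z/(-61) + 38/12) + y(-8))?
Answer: 1779397/1830 ≈ 972.35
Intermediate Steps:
Z = 648 (Z = 12*54 = 648)
y(N) = -⅕ (y(N) = 1/(-5) = -⅕)
-127*((Z/(-61) + 38/12) + y(-8)) = -127*((648/(-61) + 38/12) - ⅕) = -127*((648*(-1/61) + 38*(1/12)) - ⅕) = -127*((-648/61 + 19/6) - ⅕) = -127*(-2729/366 - ⅕) = -127*(-14011/1830) = 1779397/1830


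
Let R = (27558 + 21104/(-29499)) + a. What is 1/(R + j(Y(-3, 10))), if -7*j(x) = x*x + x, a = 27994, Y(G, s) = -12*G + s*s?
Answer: 206493/10921326040 ≈ 1.8907e-5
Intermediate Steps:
Y(G, s) = s**2 - 12*G (Y(G, s) = -12*G + s**2 = s**2 - 12*G)
j(x) = -x/7 - x**2/7 (j(x) = -(x*x + x)/7 = -(x**2 + x)/7 = -(x + x**2)/7 = -x/7 - x**2/7)
R = 1638707344/29499 (R = (27558 + 21104/(-29499)) + 27994 = (27558 + 21104*(-1/29499)) + 27994 = (27558 - 21104/29499) + 27994 = 812912338/29499 + 27994 = 1638707344/29499 ≈ 55551.)
1/(R + j(Y(-3, 10))) = 1/(1638707344/29499 - (10**2 - 12*(-3))*(1 + (10**2 - 12*(-3)))/7) = 1/(1638707344/29499 - (100 + 36)*(1 + (100 + 36))/7) = 1/(1638707344/29499 - 1/7*136*(1 + 136)) = 1/(1638707344/29499 - 1/7*136*137) = 1/(1638707344/29499 - 18632/7) = 1/(10921326040/206493) = 206493/10921326040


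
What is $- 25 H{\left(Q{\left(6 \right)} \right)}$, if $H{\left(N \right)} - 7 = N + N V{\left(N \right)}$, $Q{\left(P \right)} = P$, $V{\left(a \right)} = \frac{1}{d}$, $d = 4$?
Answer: $- \frac{725}{2} \approx -362.5$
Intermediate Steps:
$V{\left(a \right)} = \frac{1}{4}$
$H{\left(N \right)} = 7 + \frac{5 N}{4}$ ($H{\left(N \right)} = 7 + \left(N + N \frac{1}{4}\right) = 7 + \left(N + \frac{N}{4}\right) = 7 + \frac{5 N}{4}$)
$- 25 H{\left(Q{\left(6 \right)} \right)} = - 25 \left(7 + \frac{5}{4} \cdot 6\right) = - 25 \left(7 + \frac{15}{2}\right) = \left(-25\right) \frac{29}{2} = - \frac{725}{2}$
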